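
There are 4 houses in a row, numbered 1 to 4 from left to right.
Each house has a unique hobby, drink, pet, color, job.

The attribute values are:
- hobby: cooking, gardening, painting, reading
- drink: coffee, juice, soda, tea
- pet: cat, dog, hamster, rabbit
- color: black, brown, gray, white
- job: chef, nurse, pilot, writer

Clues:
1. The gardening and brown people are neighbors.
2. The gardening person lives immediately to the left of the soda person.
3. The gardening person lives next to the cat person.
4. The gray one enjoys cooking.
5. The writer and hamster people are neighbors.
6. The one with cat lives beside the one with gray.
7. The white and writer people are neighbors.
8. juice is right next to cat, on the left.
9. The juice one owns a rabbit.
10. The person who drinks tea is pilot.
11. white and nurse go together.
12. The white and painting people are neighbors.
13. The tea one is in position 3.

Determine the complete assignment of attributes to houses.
Solution:

House | Hobby | Drink | Pet | Color | Job
-----------------------------------------
  1   | gardening | juice | rabbit | white | nurse
  2   | painting | soda | cat | brown | writer
  3   | cooking | tea | hamster | gray | pilot
  4   | reading | coffee | dog | black | chef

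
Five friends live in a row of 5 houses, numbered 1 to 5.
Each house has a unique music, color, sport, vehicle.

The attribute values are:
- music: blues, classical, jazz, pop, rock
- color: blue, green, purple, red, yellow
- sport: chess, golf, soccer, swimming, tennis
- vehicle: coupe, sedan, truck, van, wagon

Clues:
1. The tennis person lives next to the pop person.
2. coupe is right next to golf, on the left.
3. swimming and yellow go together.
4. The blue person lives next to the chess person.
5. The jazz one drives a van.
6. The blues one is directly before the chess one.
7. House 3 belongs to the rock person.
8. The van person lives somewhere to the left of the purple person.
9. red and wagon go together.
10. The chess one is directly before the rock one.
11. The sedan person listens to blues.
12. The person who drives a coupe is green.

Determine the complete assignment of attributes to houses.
Solution:

House | Music | Color | Sport | Vehicle
---------------------------------------
  1   | blues | blue | tennis | sedan
  2   | pop | green | chess | coupe
  3   | rock | red | golf | wagon
  4   | jazz | yellow | swimming | van
  5   | classical | purple | soccer | truck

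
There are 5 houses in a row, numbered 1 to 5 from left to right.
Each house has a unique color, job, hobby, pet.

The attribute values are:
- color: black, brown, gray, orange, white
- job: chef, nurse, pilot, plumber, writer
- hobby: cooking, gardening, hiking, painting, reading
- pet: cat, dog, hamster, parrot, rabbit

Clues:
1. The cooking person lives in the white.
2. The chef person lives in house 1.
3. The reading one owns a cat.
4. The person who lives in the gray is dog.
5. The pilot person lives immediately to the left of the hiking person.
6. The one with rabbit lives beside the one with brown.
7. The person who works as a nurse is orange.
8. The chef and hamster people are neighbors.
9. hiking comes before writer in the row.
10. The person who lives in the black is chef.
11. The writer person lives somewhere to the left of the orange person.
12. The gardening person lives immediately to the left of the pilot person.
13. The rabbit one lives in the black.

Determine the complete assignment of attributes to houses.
Solution:

House | Color | Job | Hobby | Pet
---------------------------------
  1   | black | chef | gardening | rabbit
  2   | brown | pilot | painting | hamster
  3   | gray | plumber | hiking | dog
  4   | white | writer | cooking | parrot
  5   | orange | nurse | reading | cat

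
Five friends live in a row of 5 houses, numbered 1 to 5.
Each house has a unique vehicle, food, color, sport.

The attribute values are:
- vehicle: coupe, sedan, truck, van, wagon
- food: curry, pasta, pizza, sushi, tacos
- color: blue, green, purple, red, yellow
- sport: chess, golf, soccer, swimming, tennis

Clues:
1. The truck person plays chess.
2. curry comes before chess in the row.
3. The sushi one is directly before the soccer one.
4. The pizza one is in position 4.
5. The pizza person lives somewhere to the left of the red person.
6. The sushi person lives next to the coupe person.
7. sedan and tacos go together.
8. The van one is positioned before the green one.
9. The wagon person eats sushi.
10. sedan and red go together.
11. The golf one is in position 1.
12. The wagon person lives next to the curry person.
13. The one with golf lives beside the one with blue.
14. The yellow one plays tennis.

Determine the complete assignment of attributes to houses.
Solution:

House | Vehicle | Food | Color | Sport
--------------------------------------
  1   | wagon | sushi | purple | golf
  2   | coupe | curry | blue | soccer
  3   | van | pasta | yellow | tennis
  4   | truck | pizza | green | chess
  5   | sedan | tacos | red | swimming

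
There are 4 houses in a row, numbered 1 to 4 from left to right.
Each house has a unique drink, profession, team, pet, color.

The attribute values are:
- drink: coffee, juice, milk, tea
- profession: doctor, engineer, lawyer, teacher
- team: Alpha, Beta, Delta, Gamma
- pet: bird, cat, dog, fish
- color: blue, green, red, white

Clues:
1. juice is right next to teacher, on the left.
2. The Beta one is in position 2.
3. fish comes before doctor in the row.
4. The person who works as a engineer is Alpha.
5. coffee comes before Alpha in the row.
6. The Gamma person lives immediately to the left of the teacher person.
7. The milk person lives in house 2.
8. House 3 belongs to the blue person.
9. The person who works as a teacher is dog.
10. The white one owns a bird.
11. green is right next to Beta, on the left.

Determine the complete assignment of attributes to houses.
Solution:

House | Drink | Profession | Team | Pet | Color
-----------------------------------------------
  1   | juice | lawyer | Gamma | fish | green
  2   | milk | teacher | Beta | dog | red
  3   | coffee | doctor | Delta | cat | blue
  4   | tea | engineer | Alpha | bird | white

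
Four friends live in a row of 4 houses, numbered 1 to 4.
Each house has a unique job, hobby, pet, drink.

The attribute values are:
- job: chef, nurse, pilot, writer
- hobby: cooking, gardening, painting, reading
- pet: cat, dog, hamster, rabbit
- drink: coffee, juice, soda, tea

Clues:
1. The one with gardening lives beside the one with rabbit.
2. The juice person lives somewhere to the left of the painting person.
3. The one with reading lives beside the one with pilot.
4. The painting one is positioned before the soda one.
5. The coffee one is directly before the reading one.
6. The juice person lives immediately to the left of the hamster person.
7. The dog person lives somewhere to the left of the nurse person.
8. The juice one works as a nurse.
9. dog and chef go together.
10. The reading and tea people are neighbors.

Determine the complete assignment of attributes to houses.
Solution:

House | Job | Hobby | Pet | Drink
---------------------------------
  1   | chef | gardening | dog | coffee
  2   | nurse | reading | rabbit | juice
  3   | pilot | painting | hamster | tea
  4   | writer | cooking | cat | soda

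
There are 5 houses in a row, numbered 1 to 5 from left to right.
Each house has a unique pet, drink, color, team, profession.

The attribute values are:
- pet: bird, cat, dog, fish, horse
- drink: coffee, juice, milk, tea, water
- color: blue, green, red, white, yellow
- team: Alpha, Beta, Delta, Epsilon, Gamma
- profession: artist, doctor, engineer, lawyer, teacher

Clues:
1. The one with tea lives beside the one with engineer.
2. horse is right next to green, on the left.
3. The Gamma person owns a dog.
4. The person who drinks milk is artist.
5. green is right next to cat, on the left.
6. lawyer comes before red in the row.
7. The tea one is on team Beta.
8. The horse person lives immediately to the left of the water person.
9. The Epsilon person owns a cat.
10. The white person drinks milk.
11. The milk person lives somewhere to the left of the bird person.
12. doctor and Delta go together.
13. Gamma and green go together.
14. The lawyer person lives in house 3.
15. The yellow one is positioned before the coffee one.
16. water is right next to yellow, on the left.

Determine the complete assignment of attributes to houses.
Solution:

House | Pet | Drink | Color | Team | Profession
-----------------------------------------------
  1   | horse | tea | blue | Beta | teacher
  2   | dog | water | green | Gamma | engineer
  3   | cat | juice | yellow | Epsilon | lawyer
  4   | fish | milk | white | Alpha | artist
  5   | bird | coffee | red | Delta | doctor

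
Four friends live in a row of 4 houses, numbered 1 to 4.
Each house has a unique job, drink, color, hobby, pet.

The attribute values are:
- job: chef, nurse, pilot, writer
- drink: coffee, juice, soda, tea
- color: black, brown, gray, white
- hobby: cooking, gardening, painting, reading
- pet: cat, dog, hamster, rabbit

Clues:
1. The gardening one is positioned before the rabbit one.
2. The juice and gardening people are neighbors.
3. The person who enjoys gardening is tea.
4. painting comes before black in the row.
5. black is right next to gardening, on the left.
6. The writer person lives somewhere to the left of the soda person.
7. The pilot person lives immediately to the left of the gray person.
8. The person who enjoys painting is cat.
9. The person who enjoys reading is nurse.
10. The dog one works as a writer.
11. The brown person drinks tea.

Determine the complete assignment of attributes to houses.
Solution:

House | Job | Drink | Color | Hobby | Pet
-----------------------------------------
  1   | chef | coffee | white | painting | cat
  2   | writer | juice | black | cooking | dog
  3   | pilot | tea | brown | gardening | hamster
  4   | nurse | soda | gray | reading | rabbit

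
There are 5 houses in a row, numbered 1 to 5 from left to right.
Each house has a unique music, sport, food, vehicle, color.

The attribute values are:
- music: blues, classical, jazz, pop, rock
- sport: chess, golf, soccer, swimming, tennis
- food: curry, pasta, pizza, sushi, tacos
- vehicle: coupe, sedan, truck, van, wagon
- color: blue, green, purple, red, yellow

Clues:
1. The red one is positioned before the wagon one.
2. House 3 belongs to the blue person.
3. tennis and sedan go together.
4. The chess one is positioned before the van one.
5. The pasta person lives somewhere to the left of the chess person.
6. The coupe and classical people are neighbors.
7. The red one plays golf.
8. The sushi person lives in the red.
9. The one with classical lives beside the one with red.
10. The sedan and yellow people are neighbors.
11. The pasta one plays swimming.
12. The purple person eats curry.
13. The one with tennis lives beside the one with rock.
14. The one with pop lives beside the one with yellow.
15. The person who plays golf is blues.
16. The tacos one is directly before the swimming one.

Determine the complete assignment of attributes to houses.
Solution:

House | Music | Sport | Food | Vehicle | Color
----------------------------------------------
  1   | pop | tennis | tacos | sedan | green
  2   | rock | swimming | pasta | coupe | yellow
  3   | classical | chess | pizza | truck | blue
  4   | blues | golf | sushi | van | red
  5   | jazz | soccer | curry | wagon | purple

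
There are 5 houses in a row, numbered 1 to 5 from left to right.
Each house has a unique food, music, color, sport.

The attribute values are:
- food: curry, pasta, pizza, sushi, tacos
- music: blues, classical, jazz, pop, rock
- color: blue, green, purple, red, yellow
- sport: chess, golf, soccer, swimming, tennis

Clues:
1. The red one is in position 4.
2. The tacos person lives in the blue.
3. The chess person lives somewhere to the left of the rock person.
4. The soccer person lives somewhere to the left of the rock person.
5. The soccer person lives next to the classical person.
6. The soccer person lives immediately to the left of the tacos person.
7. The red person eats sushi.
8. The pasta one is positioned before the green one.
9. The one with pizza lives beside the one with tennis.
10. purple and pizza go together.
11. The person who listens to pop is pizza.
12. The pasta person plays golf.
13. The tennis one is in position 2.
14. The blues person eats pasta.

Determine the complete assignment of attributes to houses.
Solution:

House | Food | Music | Color | Sport
------------------------------------
  1   | pizza | pop | purple | soccer
  2   | tacos | classical | blue | tennis
  3   | pasta | blues | yellow | golf
  4   | sushi | jazz | red | chess
  5   | curry | rock | green | swimming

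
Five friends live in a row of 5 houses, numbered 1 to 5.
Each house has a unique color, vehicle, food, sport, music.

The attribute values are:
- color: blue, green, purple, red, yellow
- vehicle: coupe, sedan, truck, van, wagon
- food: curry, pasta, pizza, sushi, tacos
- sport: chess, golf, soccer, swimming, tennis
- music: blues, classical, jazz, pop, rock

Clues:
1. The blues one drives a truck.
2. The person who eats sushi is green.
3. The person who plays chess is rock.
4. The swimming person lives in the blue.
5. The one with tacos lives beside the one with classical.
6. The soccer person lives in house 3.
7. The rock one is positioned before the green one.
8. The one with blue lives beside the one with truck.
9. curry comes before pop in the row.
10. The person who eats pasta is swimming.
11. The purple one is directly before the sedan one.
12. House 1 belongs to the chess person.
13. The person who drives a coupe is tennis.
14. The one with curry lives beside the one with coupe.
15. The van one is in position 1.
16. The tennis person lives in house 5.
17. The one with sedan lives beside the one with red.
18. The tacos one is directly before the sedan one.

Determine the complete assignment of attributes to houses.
Solution:

House | Color | Vehicle | Food | Sport | Music
----------------------------------------------
  1   | purple | van | tacos | chess | rock
  2   | blue | sedan | pasta | swimming | classical
  3   | red | truck | pizza | soccer | blues
  4   | yellow | wagon | curry | golf | jazz
  5   | green | coupe | sushi | tennis | pop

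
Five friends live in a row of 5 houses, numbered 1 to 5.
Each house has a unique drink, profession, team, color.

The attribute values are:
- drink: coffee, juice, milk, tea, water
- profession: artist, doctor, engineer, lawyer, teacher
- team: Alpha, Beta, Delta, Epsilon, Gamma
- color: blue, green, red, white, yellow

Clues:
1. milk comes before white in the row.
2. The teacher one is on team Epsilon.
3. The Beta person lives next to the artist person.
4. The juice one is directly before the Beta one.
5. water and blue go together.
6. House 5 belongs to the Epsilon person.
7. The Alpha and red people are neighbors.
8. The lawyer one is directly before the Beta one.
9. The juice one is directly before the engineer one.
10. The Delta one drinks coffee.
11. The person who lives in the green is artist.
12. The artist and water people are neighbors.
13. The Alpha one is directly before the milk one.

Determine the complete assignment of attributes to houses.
Solution:

House | Drink | Profession | Team | Color
-----------------------------------------
  1   | juice | lawyer | Alpha | yellow
  2   | milk | engineer | Beta | red
  3   | coffee | artist | Delta | green
  4   | water | doctor | Gamma | blue
  5   | tea | teacher | Epsilon | white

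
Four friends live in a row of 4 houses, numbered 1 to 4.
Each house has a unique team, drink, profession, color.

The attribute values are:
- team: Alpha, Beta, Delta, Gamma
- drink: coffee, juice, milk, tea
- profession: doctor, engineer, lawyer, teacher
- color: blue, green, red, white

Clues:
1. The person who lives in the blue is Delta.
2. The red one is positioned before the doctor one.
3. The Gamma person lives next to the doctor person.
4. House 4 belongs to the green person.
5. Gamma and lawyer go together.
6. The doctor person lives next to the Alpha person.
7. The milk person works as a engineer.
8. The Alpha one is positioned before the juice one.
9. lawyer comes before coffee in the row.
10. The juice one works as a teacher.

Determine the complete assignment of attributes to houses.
Solution:

House | Team | Drink | Profession | Color
-----------------------------------------
  1   | Gamma | tea | lawyer | red
  2   | Delta | coffee | doctor | blue
  3   | Alpha | milk | engineer | white
  4   | Beta | juice | teacher | green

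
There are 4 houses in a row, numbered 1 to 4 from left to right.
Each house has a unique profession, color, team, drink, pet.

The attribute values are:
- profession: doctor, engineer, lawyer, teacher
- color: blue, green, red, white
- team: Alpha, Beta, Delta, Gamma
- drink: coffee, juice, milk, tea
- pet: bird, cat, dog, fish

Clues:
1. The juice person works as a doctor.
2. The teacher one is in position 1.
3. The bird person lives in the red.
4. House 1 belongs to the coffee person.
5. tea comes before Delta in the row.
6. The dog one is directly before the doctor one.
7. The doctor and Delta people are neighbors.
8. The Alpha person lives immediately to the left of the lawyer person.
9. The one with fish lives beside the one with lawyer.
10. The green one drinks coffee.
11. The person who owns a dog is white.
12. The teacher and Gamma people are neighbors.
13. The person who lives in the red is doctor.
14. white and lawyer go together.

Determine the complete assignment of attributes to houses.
Solution:

House | Profession | Color | Team | Drink | Pet
-----------------------------------------------
  1   | teacher | green | Alpha | coffee | fish
  2   | lawyer | white | Gamma | tea | dog
  3   | doctor | red | Beta | juice | bird
  4   | engineer | blue | Delta | milk | cat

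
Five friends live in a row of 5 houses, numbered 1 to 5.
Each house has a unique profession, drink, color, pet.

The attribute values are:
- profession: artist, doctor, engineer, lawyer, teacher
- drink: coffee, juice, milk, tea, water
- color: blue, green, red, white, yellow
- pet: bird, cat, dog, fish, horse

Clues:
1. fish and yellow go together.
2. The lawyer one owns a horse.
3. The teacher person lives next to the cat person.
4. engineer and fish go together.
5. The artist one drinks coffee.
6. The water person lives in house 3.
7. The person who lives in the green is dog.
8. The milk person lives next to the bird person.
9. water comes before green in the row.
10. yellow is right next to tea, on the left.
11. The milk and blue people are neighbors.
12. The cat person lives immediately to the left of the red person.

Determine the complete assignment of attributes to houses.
Solution:

House | Profession | Drink | Color | Pet
----------------------------------------
  1   | engineer | milk | yellow | fish
  2   | teacher | tea | blue | bird
  3   | doctor | water | white | cat
  4   | lawyer | juice | red | horse
  5   | artist | coffee | green | dog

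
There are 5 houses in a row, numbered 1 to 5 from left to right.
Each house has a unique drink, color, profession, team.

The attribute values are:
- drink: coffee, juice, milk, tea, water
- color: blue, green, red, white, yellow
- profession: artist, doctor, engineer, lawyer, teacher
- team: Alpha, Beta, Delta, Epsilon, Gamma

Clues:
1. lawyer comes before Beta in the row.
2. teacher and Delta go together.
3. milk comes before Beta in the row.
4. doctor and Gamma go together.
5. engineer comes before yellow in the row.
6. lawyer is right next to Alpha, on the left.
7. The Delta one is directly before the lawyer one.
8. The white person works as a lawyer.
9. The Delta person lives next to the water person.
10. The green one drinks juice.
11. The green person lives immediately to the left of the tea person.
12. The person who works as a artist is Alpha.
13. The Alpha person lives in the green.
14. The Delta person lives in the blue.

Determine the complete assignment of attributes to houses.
Solution:

House | Drink | Color | Profession | Team
-----------------------------------------
  1   | milk | blue | teacher | Delta
  2   | water | white | lawyer | Epsilon
  3   | juice | green | artist | Alpha
  4   | tea | red | engineer | Beta
  5   | coffee | yellow | doctor | Gamma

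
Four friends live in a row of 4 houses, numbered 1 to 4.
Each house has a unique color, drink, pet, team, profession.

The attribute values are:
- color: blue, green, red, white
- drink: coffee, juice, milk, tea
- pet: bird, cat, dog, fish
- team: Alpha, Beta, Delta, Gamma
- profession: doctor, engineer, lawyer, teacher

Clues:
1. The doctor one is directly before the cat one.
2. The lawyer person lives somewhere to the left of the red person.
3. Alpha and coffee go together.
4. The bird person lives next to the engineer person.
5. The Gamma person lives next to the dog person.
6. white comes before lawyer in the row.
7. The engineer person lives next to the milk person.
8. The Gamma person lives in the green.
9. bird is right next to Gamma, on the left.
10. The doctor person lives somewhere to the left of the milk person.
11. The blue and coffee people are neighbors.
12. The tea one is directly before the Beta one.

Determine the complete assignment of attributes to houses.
Solution:

House | Color | Drink | Pet | Team | Profession
-----------------------------------------------
  1   | white | juice | bird | Delta | doctor
  2   | green | tea | cat | Gamma | engineer
  3   | blue | milk | dog | Beta | lawyer
  4   | red | coffee | fish | Alpha | teacher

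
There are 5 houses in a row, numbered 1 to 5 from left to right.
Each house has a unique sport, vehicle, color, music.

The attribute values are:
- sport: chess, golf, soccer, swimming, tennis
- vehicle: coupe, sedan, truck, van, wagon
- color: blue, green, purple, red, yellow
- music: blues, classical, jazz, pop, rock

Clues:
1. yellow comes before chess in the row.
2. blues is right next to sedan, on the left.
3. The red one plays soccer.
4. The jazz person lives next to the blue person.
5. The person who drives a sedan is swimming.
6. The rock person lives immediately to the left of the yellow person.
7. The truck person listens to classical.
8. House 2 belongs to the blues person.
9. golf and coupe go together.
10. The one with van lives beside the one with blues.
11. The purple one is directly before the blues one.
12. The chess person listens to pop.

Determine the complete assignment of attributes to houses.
Solution:

House | Sport | Vehicle | Color | Music
---------------------------------------
  1   | tennis | van | purple | rock
  2   | golf | coupe | yellow | blues
  3   | swimming | sedan | green | jazz
  4   | chess | wagon | blue | pop
  5   | soccer | truck | red | classical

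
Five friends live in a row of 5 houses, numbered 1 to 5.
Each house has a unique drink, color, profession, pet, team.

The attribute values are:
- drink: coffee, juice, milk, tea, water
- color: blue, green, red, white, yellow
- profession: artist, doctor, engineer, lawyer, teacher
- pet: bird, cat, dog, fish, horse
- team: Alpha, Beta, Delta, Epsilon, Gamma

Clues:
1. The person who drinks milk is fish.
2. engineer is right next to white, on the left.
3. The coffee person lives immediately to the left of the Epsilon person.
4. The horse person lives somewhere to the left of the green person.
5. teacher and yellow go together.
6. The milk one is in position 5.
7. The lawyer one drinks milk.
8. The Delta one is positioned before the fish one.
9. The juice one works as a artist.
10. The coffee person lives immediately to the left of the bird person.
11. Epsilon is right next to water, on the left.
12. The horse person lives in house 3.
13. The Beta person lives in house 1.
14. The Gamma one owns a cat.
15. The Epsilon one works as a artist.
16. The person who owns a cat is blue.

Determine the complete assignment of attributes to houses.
Solution:

House | Drink | Color | Profession | Pet | Team
-----------------------------------------------
  1   | coffee | red | engineer | dog | Beta
  2   | juice | white | artist | bird | Epsilon
  3   | water | yellow | teacher | horse | Delta
  4   | tea | blue | doctor | cat | Gamma
  5   | milk | green | lawyer | fish | Alpha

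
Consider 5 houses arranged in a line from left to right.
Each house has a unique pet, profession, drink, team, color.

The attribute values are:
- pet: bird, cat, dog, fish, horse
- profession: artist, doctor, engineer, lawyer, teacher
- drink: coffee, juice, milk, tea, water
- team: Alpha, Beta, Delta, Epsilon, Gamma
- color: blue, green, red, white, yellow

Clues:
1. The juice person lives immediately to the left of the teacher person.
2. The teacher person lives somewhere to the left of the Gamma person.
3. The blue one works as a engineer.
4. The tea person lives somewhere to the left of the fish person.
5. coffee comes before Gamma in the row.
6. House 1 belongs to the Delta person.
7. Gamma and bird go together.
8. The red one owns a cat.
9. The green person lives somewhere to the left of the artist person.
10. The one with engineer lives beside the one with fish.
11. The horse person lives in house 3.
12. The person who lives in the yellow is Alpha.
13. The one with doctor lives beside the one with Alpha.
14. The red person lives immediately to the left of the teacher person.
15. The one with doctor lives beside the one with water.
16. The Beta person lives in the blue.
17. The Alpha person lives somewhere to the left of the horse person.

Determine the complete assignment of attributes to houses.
Solution:

House | Pet | Profession | Drink | Team | Color
-----------------------------------------------
  1   | cat | doctor | juice | Delta | red
  2   | dog | teacher | water | Alpha | yellow
  3   | horse | engineer | tea | Beta | blue
  4   | fish | lawyer | coffee | Epsilon | green
  5   | bird | artist | milk | Gamma | white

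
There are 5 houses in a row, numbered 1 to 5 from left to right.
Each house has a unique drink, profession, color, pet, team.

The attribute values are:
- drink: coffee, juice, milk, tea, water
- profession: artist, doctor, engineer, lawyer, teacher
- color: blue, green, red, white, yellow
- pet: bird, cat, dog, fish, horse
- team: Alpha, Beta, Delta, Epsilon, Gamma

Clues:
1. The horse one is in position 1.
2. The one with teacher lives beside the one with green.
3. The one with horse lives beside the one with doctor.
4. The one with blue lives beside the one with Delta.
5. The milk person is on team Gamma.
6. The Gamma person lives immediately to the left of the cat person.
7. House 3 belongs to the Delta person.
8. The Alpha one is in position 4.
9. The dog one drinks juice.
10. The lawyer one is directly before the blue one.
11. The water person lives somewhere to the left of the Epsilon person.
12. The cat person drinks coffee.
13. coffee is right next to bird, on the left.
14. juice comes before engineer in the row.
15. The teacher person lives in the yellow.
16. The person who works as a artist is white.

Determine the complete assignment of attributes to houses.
Solution:

House | Drink | Profession | Color | Pet | Team
-----------------------------------------------
  1   | milk | lawyer | red | horse | Gamma
  2   | coffee | doctor | blue | cat | Beta
  3   | water | artist | white | bird | Delta
  4   | juice | teacher | yellow | dog | Alpha
  5   | tea | engineer | green | fish | Epsilon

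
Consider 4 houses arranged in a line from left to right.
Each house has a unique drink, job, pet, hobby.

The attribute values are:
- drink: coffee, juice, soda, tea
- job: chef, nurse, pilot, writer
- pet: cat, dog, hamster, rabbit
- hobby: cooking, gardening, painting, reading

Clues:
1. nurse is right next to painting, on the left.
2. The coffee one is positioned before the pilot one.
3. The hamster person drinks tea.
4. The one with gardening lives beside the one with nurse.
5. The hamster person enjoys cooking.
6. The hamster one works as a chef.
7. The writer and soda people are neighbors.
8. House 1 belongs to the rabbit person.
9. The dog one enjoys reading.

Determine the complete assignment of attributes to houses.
Solution:

House | Drink | Job | Pet | Hobby
---------------------------------
  1   | coffee | writer | rabbit | gardening
  2   | soda | nurse | dog | reading
  3   | juice | pilot | cat | painting
  4   | tea | chef | hamster | cooking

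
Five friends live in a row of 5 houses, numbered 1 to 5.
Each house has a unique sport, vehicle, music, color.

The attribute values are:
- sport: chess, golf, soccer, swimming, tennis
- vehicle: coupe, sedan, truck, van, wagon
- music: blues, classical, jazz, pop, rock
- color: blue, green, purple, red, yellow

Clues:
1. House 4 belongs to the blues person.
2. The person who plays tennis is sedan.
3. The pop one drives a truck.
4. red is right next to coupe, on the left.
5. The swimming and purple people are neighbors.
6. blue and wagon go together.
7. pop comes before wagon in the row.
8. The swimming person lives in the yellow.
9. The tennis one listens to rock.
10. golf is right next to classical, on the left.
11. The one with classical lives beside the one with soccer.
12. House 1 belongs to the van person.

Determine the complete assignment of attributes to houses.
Solution:

House | Sport | Vehicle | Music | Color
---------------------------------------
  1   | golf | van | jazz | red
  2   | swimming | coupe | classical | yellow
  3   | soccer | truck | pop | purple
  4   | chess | wagon | blues | blue
  5   | tennis | sedan | rock | green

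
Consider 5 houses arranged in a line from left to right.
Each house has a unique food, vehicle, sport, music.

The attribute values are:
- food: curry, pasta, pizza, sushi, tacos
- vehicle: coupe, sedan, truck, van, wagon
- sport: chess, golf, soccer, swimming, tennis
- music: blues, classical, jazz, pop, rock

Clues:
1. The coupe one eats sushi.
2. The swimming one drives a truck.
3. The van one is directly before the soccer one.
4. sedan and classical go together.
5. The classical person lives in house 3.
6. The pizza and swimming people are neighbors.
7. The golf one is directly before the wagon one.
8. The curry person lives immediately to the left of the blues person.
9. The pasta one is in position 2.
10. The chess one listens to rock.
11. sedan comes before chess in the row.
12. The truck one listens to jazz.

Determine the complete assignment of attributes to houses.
Solution:

House | Food | Vehicle | Sport | Music
--------------------------------------
  1   | curry | van | golf | pop
  2   | pasta | wagon | soccer | blues
  3   | pizza | sedan | tennis | classical
  4   | tacos | truck | swimming | jazz
  5   | sushi | coupe | chess | rock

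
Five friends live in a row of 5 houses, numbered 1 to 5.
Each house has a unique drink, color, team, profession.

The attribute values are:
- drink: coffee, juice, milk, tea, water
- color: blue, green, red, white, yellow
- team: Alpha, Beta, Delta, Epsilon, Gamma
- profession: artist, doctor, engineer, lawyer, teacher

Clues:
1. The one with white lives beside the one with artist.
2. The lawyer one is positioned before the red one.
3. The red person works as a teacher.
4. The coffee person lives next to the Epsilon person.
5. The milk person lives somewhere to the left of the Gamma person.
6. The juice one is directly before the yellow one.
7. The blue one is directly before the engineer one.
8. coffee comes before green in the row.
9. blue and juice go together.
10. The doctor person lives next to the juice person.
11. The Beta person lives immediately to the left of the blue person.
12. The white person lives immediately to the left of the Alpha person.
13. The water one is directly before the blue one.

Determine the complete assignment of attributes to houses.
Solution:

House | Drink | Color | Team | Profession
-----------------------------------------
  1   | water | white | Beta | doctor
  2   | juice | blue | Alpha | artist
  3   | coffee | yellow | Delta | engineer
  4   | milk | green | Epsilon | lawyer
  5   | tea | red | Gamma | teacher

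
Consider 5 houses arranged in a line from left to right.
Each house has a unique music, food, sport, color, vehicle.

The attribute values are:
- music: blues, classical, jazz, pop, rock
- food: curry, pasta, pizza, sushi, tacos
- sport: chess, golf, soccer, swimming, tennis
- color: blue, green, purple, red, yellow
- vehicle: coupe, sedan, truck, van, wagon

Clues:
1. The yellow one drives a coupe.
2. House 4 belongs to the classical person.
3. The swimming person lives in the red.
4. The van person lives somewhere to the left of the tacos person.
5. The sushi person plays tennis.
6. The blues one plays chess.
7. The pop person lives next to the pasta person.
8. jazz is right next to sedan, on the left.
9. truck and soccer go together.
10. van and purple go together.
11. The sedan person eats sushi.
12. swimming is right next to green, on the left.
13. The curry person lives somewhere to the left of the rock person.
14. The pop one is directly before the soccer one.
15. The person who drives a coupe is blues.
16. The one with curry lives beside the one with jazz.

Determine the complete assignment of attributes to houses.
Solution:

House | Music | Food | Sport | Color | Vehicle
----------------------------------------------
  1   | pop | curry | swimming | red | wagon
  2   | jazz | pasta | soccer | green | truck
  3   | rock | sushi | tennis | blue | sedan
  4   | classical | pizza | golf | purple | van
  5   | blues | tacos | chess | yellow | coupe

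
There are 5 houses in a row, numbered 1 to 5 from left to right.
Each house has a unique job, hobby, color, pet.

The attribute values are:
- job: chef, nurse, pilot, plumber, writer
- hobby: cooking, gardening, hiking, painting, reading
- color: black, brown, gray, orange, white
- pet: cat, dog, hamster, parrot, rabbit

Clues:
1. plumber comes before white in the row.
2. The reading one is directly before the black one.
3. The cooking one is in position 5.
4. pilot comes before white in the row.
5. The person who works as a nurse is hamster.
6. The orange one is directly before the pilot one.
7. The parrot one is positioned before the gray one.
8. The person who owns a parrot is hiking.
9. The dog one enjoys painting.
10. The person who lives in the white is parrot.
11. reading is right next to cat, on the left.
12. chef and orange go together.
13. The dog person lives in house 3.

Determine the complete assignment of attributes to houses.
Solution:

House | Job | Hobby | Color | Pet
---------------------------------
  1   | chef | reading | orange | rabbit
  2   | pilot | gardening | black | cat
  3   | plumber | painting | brown | dog
  4   | writer | hiking | white | parrot
  5   | nurse | cooking | gray | hamster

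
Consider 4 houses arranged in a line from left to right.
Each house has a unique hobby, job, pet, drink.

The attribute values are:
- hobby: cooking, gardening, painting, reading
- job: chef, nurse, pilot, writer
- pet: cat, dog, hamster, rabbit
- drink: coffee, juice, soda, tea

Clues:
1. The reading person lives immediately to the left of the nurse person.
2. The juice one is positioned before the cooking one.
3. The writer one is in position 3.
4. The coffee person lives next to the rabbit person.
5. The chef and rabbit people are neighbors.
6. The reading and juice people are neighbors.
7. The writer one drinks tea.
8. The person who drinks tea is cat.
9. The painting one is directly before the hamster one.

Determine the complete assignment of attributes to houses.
Solution:

House | Hobby | Job | Pet | Drink
---------------------------------
  1   | reading | chef | dog | coffee
  2   | gardening | nurse | rabbit | juice
  3   | painting | writer | cat | tea
  4   | cooking | pilot | hamster | soda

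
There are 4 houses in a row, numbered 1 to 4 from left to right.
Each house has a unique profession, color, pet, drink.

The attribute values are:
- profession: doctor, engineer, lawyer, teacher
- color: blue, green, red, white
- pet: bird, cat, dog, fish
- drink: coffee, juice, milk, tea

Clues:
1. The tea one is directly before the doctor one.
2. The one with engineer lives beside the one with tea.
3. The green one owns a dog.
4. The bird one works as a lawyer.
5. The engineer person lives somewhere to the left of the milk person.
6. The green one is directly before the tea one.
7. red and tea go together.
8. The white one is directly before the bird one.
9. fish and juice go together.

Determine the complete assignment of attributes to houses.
Solution:

House | Profession | Color | Pet | Drink
----------------------------------------
  1   | engineer | green | dog | coffee
  2   | teacher | red | cat | tea
  3   | doctor | white | fish | juice
  4   | lawyer | blue | bird | milk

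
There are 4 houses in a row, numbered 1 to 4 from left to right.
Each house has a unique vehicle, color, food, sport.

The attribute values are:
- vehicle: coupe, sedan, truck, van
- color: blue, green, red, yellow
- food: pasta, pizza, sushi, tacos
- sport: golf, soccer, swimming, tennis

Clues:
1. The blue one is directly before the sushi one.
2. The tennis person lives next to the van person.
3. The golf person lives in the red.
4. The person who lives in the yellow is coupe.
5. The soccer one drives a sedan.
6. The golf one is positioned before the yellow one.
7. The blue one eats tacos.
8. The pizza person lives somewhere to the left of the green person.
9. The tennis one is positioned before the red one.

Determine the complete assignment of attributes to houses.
Solution:

House | Vehicle | Color | Food | Sport
--------------------------------------
  1   | truck | blue | tacos | tennis
  2   | van | red | sushi | golf
  3   | coupe | yellow | pizza | swimming
  4   | sedan | green | pasta | soccer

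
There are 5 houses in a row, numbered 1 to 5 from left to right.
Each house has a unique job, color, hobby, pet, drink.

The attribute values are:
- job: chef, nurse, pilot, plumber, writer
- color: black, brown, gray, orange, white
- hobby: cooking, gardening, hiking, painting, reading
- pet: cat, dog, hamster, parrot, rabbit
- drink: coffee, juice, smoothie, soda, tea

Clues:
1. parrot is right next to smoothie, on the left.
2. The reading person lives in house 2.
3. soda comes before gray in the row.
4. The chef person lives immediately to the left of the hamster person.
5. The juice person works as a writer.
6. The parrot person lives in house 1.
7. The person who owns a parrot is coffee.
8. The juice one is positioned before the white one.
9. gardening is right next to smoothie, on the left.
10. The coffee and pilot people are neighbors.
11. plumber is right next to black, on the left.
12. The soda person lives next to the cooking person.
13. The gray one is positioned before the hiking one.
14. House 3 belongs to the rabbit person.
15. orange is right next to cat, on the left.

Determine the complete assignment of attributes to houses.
Solution:

House | Job | Color | Hobby | Pet | Drink
-----------------------------------------
  1   | plumber | orange | gardening | parrot | coffee
  2   | pilot | black | reading | cat | smoothie
  3   | chef | brown | painting | rabbit | soda
  4   | writer | gray | cooking | hamster | juice
  5   | nurse | white | hiking | dog | tea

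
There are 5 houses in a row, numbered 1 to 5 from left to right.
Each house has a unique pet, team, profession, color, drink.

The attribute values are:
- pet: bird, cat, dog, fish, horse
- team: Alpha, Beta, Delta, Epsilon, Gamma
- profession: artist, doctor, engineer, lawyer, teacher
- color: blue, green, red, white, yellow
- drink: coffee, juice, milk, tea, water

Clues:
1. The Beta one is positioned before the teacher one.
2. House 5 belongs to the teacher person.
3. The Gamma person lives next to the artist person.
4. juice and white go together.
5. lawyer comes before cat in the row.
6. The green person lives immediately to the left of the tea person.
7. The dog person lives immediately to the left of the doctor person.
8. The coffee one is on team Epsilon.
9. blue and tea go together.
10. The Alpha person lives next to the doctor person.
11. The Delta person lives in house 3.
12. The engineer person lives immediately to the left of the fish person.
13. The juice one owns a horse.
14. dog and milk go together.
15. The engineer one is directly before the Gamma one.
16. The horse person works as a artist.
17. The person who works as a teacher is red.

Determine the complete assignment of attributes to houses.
Solution:

House | Pet | Team | Profession | Color | Drink
-----------------------------------------------
  1   | dog | Alpha | engineer | green | milk
  2   | fish | Gamma | doctor | blue | tea
  3   | horse | Delta | artist | white | juice
  4   | bird | Beta | lawyer | yellow | water
  5   | cat | Epsilon | teacher | red | coffee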